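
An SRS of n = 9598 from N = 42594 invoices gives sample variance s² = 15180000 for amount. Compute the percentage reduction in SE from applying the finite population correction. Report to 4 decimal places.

f = n/N = 9598/42594 = 0.22533690.
SE_no-fpc = √(s²/n) = 39.769077; SE_fpc = √((1−f)s²/n) = 35.002732.
Ratio = √(1−f) = 0.88014947. Reduction = 100·(1 − 0.88014947) = 11.9851%.

11.9851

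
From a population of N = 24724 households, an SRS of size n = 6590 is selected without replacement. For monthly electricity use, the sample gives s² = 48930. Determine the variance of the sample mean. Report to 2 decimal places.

5.45

Under SRS without replacement, Var(ȳ) = (1 − f)·s²/n with f = n/N = 6590/24724 = 0.26654263.
Var(ȳ) = (1 − 0.26654263)·48930/6590 = 0.73345737·7.4248862 = 5.4458375.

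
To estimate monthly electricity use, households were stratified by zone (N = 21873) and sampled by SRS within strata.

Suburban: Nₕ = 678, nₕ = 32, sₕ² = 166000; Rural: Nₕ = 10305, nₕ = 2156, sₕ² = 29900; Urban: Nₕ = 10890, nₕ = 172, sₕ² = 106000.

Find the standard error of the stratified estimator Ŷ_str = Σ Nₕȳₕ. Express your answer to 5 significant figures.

274530

Var(Ŷ_str) = Σₕ Nₕ²(1 − fₕ)sₕ²/nₕ.
Suburban: 678²·(1 − 32/678)·166000/32 = 2.2720628 × 10^9.
Rural: 10305²·(1 − 2156/10305)·29900/2156 = 1.1645945 × 10^9.
Urban: 10890²·(1 − 172/10890)·106000/172 = 7.1931489 × 10^10.
Sum = 7.5368146 × 10^10.
SE = √(7.5368146 × 10^10) = 274530.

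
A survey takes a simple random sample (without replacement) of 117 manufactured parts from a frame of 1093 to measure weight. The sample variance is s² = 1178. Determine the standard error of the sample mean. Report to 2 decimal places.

Under SRS without replacement, Var(ȳ) = (1 − f)·s²/n with f = n/N = 117/1093 = 0.10704483.
Var(ȳ) = (1 − 0.10704483)·1178/117 = 0.89295517·10.068376 = 8.9906085.
SE(ȳ) = √(8.9906085) = 3.00.

3.00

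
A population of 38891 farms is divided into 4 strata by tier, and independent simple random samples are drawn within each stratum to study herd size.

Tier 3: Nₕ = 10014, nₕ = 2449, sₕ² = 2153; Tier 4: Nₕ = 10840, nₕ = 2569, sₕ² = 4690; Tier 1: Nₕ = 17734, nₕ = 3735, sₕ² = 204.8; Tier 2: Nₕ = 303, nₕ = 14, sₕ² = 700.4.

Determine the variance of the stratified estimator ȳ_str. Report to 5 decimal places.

0.16415

Var(ȳ_str) = Σₕ Wₕ²(1 − fₕ)sₕ²/nₕ with Wₕ = Nₕ/N, N = 38891.
Tier 3: Wₕ = 0.25748888; term = 0.25748888²·(1 − 0.24455762)·2153/2449 = 0.04403252.
Tier 4: Wₕ = 0.27872773; term = 0.27872773²·(1 − 0.23699262)·4690/2569 = 0.10821758.
Tier 1: Wₕ = 0.45599239; term = 0.45599239²·(1 − 0.21061238)·204.8/3735 = 0.0090000484.
Tier 2: Wₕ = 0.00779101; term = 0.00779101²·(1 − 0.04620462)·700.4/14 = 0.0028964121.
Sum = 0.16414656.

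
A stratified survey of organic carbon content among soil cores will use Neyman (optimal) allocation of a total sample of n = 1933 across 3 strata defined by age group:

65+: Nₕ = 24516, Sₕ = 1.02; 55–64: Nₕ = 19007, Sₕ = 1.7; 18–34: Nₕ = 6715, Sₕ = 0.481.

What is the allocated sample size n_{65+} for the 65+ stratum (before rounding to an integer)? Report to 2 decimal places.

798.33

Neyman allocation: nₕ = n·NₕSₕ / Σⱼ NⱼSⱼ.
Σ NⱼSⱼ = 24516·1.02 + 19007·1.7 + 6715·0.481 = 60548.135.
n_{65+} = 1933·24516·1.02 / 60548.135 = 798.33.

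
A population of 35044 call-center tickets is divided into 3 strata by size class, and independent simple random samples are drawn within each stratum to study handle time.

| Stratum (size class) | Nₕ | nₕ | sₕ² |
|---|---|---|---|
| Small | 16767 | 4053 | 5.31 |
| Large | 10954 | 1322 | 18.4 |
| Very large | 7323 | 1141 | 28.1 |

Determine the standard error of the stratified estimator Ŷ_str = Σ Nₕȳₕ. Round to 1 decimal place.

1692.0

Var(Ŷ_str) = Σₕ Nₕ²(1 − fₕ)sₕ²/nₕ.
Small: 16767²·(1 − 4053/16767)·5.31/4053 = 279290.07.
Large: 10954²·(1 − 1322/10954)·18.4/1322 = 1.4685055 × 10^6.
Very large: 7323²·(1 − 1141/7323)·28.1/1141 = 1.1149072 × 10^6.
Sum = 2.8627028 × 10^6.
SE = √(2.8627028 × 10^6) = 1692.0.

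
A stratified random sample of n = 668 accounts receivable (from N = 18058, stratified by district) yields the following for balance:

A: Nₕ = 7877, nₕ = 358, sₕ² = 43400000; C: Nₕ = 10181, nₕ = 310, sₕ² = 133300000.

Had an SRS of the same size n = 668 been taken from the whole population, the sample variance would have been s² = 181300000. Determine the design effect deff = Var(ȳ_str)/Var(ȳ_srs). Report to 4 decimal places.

0.5913

Var(ȳ_str) = Σ Wₕ²(1−fₕ)sₕ²/nₕ with Wₕ = Nₕ/18058:
  A: (7877/18058)²·(1−358/7877)·43400000/358 = 22018.531
  C: (10181/18058)²·(1−310/10181)·133300000/310 = 132519.79
  → Var(ȳ_str) = 154538.32.
Var(ȳ_srs) = (1 − 668/18058)·181300000/668 = 261367.31.
deff = 154538.32 / 261367.31 = 0.5913.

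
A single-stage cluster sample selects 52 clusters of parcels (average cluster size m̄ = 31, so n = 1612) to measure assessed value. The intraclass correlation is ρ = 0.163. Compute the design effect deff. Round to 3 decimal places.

deff = 1 + (31 − 1)·0.163 = 1 + 4.89 = 5.89.

5.890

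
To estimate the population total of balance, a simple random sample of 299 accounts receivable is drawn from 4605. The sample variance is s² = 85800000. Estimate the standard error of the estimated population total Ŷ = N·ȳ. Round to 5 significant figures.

Var(Ŷ) = N²·Var(ȳ) = N²·(1 − n/N)·s²/n.
f = 299/4605 = 0.06492942; Var(ȳ) = 0.93507058·85800000/299 = 268324.6.
Var(Ŷ) = 4605² · 268324.6 = 5.6900982 × 10^12.
SE(Ŷ) = √(5.6900982 × 10^12) = 2.3854 × 10^6.

2.3854 × 10^6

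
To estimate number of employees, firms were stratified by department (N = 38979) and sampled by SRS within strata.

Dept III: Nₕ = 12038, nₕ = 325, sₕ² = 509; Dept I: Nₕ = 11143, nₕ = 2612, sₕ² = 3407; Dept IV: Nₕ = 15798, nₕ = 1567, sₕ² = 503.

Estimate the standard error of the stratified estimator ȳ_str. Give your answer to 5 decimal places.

Var(ȳ_str) = Σₕ Wₕ²(1 − fₕ)sₕ²/nₕ with Wₕ = Nₕ/N, N = 38979.
Dept III: Wₕ = 0.30883296; term = 0.30883296²·(1 − 0.02699784)·509/325 = 0.14534347.
Dept I: Wₕ = 0.28587188; term = 0.28587188²·(1 − 0.23440725)·3407/2612 = 0.081609299.
Dept IV: Wₕ = 0.40529516; term = 0.40529516²·(1 − 0.09918977)·503/1567 = 0.047497979.
Sum = 0.27445075.
SE = √(0.27445075) = 0.52388.

0.52388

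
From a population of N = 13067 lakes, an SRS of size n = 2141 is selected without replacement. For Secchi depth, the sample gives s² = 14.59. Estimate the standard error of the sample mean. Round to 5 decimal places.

0.07549

Under SRS without replacement, Var(ȳ) = (1 − f)·s²/n with f = n/N = 2141/13067 = 0.16384786.
Var(ȳ) = (1 − 0.16384786)·14.59/2141 = 0.83615214·0.0068145726 = 0.0056980195.
SE(ȳ) = √(0.0056980195) = 0.07549.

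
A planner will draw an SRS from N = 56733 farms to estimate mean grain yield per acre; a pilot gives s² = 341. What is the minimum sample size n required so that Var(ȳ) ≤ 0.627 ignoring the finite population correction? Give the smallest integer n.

544

Without fpc, n₀ = s²/D = 341/0.627 = 543.8596.
Rounding up, n = 544.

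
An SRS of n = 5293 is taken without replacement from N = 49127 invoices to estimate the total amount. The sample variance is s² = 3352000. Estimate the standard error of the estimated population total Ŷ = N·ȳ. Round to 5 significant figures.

1.1678 × 10^6

Var(Ŷ) = N²·Var(ȳ) = N²·(1 − n/N)·s²/n.
f = 5293/49127 = 0.10774116; Var(ȳ) = 0.89225884·3352000/5293 = 565.05793.
Var(Ŷ) = 49127² · 565.05793 = 1.3637459 × 10^12.
SE(Ŷ) = √(1.3637459 × 10^12) = 1.1678 × 10^6.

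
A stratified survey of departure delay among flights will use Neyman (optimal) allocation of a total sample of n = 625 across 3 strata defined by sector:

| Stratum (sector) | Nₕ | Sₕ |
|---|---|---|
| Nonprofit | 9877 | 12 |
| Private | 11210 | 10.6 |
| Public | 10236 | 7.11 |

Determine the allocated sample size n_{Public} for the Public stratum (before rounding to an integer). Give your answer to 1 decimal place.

Neyman allocation: nₕ = n·NₕSₕ / Σⱼ NⱼSⱼ.
Σ NⱼSⱼ = 9877·12 + 11210·10.6 + 10236·7.11 = 310127.96.
n_{Public} = 625·10236·7.11 / 310127.96 = 146.7.

146.7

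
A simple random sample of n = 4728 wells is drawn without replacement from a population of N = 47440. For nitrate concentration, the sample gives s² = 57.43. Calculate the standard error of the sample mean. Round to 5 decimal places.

0.10458

Under SRS without replacement, Var(ȳ) = (1 − f)·s²/n with f = n/N = 4728/47440 = 0.09966273.
Var(ȳ) = (1 − 0.09966273)·57.43/4728 = 0.90033727·0.012146785 = 0.010936203.
SE(ȳ) = √(0.010936203) = 0.10458.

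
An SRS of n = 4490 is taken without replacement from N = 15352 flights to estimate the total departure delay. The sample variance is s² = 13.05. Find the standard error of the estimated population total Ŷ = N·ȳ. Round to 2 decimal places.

696.18

Var(Ŷ) = N²·Var(ȳ) = N²·(1 − n/N)·s²/n.
f = 4490/15352 = 0.29247004; Var(ȳ) = 0.70752996·13.05/4490 = 0.0020564067.
Var(Ŷ) = 15352² · 0.0020564067 = 484661.96.
SE(Ŷ) = √(484661.96) = 696.18.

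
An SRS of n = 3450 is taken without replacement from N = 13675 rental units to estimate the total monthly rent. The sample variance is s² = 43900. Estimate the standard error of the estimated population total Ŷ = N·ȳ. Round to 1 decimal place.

42181.1

Var(Ŷ) = N²·Var(ȳ) = N²·(1 − n/N)·s²/n.
f = 3450/13675 = 0.25228519; Var(ȳ) = 0.74771481·43900/3450 = 9.5144.
Var(Ŷ) = 13675² · 9.5144 = 1.7792463 × 10^9.
SE(Ŷ) = √(1.7792463 × 10^9) = 42181.1.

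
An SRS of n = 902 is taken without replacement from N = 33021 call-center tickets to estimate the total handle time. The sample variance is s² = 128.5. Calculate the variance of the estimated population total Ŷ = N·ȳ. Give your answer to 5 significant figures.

Var(Ŷ) = N²·Var(ȳ) = N²·(1 − n/N)·s²/n.
f = 902/33021 = 0.02731595; Var(ȳ) = 0.97268405·128.5/902 = 0.13856973.
Var(Ŷ) = 33021² · 0.13856973 = 1.5109455 × 10^8.

1.5109 × 10^8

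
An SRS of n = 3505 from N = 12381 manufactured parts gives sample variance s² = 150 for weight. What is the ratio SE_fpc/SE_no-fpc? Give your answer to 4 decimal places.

0.8467

f = n/N = 3505/12381 = 0.28309507.
SE_no-fpc = √(s²/n) = 0.20687195; SE_fpc = √((1−f)s²/n) = 0.17515898.
Ratio = √(1−f) = 0.84670239.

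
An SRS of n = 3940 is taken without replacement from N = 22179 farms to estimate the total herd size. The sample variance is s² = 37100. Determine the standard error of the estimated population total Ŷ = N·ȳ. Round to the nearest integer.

61718

Var(Ŷ) = N²·Var(ȳ) = N²·(1 − n/N)·s²/n.
f = 3940/22179 = 0.17764552; Var(ȳ) = 0.82235448·37100/3940 = 7.7434901.
Var(Ŷ) = 22179² · 7.7434901 = 3.809085 × 10^9.
SE(Ŷ) = √(3.809085 × 10^9) = 61718.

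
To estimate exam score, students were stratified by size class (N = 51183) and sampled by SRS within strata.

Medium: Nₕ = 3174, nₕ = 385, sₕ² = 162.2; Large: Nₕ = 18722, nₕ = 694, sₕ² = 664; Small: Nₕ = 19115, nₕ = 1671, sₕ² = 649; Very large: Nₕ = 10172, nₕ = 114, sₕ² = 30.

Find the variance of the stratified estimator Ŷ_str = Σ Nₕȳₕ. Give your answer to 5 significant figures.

4.8309 × 10^8

Var(Ŷ_str) = Σₕ Nₕ²(1 − fₕ)sₕ²/nₕ.
Medium: 3174²·(1 − 385/3174)·162.2/385 = 3.7294566 × 10^6.
Large: 18722²·(1 − 694/18722)·664/694 = 3.2293 × 10^8.
Small: 19115²·(1 − 1671/19115)·649/1671 = 1.2950562 × 10^8.
Very large: 10172²·(1 − 114/10172)·30/114 = 2.6923678 × 10^7.
Sum = 4.8308875 × 10^8.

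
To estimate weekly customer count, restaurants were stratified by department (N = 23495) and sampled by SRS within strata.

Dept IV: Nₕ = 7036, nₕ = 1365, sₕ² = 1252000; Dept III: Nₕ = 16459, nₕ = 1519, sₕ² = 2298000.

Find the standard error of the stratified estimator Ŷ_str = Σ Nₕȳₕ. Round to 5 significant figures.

639220

Var(Ŷ_str) = Σₕ Nₕ²(1 − fₕ)sₕ²/nₕ.
Dept IV: 7036²·(1 − 1365/7036)·1252000/1365 = 3.6597983 × 10^10.
Dept III: 16459²·(1 − 1519/16459)·2298000/1519 = 3.7200287 × 10^11.
Sum = 4.0860085 × 10^11.
SE = √(4.0860085 × 10^11) = 639220.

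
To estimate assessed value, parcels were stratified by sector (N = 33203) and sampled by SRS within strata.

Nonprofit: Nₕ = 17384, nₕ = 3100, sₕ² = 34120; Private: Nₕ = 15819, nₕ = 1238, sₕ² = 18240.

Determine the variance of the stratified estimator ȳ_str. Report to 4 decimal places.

5.5617

Var(ȳ_str) = Σₕ Wₕ²(1 − fₕ)sₕ²/nₕ with Wₕ = Nₕ/N, N = 33203.
Nonprofit: Wₕ = 0.52356715; term = 0.52356715²·(1 − 0.17832490)·34120/3100 = 2.4790897.
Private: Wₕ = 0.47643285; term = 0.47643285²·(1 − 0.07826032)·18240/1238 = 3.0825908.
Sum = 5.5616805.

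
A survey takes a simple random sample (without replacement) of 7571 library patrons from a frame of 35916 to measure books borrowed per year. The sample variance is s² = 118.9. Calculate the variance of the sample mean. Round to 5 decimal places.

0.01239

Under SRS without replacement, Var(ȳ) = (1 − f)·s²/n with f = n/N = 7571/35916 = 0.21079742.
Var(ȳ) = (1 − 0.21079742)·118.9/7571 = 0.78920258·0.015704663 = 0.01239416.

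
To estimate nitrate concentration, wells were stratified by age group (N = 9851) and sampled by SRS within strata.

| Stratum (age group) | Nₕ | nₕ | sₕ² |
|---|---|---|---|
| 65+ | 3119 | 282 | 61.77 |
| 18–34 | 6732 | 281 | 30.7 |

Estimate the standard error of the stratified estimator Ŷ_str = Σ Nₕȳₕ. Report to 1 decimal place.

2585.1

Var(Ŷ_str) = Σₕ Nₕ²(1 − fₕ)sₕ²/nₕ.
65+: 3119²·(1 − 282/3119)·61.77/282 = 1.9382206 × 10^6.
18–34: 6732²·(1 − 281/6732)·30.7/281 = 4.7446393 × 10^6.
Sum = 6.6828599 × 10^6.
SE = √(6.6828599 × 10^6) = 2585.1.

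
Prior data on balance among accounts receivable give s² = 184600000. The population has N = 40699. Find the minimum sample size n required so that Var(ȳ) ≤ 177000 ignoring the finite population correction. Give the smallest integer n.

Without fpc, n₀ = s²/D = 184600000/177000 = 1042.9379.
Rounding up, n = 1043.

1043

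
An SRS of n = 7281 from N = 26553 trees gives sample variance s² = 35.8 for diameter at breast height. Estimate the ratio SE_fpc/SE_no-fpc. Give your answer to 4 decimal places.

0.8519

f = n/N = 7281/26553 = 0.27420630.
SE_no-fpc = √(s²/n) = 0.07012066; SE_fpc = √((1−f)s²/n) = 0.059738263.
Ratio = √(1−f) = 0.85193526.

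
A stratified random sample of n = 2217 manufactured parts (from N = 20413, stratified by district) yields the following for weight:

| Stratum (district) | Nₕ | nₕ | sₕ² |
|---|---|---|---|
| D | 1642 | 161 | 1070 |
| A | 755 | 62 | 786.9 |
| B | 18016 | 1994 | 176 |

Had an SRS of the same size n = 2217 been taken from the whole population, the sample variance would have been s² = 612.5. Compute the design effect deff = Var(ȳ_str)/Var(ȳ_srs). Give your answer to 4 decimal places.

0.4705

Var(ȳ_str) = Σ Wₕ²(1−fₕ)sₕ²/nₕ with Wₕ = Nₕ/20413:
  D: (1642/20413)²·(1−161/1642)·1070/161 = 0.038785772
  A: (755/20413)²·(1−62/755)·786.9/62 = 0.015936552
  B: (18016/20413)²·(1−1994/18016)·176/1994 = 0.06114331
  → Var(ȳ_str) = 0.11586563.
Var(ȳ_srs) = (1 − 2217/20413)·612.5/2217 = 0.24626886.
deff = 0.11586563 / 0.24626886 = 0.4705.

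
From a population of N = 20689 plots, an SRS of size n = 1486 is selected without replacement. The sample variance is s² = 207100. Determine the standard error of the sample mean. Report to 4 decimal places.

Under SRS without replacement, Var(ȳ) = (1 − f)·s²/n with f = n/N = 1486/20689 = 0.07182561.
Var(ȳ) = (1 − 0.07182561)·207100/1486 = 0.92817439·139.36743 = 129.35728.
SE(ȳ) = √(129.35728) = 11.3735.

11.3735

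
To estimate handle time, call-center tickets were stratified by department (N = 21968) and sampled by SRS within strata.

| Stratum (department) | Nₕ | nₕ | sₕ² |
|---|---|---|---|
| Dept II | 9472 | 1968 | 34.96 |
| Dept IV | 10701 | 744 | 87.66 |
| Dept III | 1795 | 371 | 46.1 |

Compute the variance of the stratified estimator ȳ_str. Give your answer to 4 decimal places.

0.0293

Var(ȳ_str) = Σₕ Wₕ²(1 − fₕ)sₕ²/nₕ with Wₕ = Nₕ/N, N = 21968.
Dept II: Wₕ = 0.43117261; term = 0.43117261²·(1 − 0.20777027)·34.96/1968 = 0.0026163739.
Dept IV: Wₕ = 0.48711763; term = 0.48711763²·(1 − 0.06952621)·87.66/744 = 0.026013594.
Dept III: Wₕ = 0.08170976; term = 0.08170976²·(1 − 0.20668524)·46.1/371 = 6.5814323 × 10^-4.
Sum = 0.029288111.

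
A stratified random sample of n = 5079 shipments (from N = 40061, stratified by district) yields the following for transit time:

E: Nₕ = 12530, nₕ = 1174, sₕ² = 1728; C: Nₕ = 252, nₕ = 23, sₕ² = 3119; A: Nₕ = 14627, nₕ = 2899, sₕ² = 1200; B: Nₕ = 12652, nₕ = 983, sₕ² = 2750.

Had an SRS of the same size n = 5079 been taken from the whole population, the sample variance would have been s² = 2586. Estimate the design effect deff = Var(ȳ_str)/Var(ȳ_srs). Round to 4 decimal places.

Var(ȳ_str) = Σ Wₕ²(1−fₕ)sₕ²/nₕ with Wₕ = Nₕ/40061:
  E: (12530/40061)²·(1−1174/12530)·1728/1174 = 0.1304994
  C: (252/40061)²·(1−23/252)·3119/23 = 0.0048761829
  A: (14627/40061)²·(1−2899/14627)·1200/2899 = 0.044245456
  B: (12652/40061)²·(1−983/12652)·2750/983 = 0.25735252
  → Var(ȳ_str) = 0.43697356.
Var(ȳ_srs) = (1 − 5079/40061)·2586/5079 = 0.44460379.
deff = 0.43697356 / 0.44460379 = 0.9828.

0.9828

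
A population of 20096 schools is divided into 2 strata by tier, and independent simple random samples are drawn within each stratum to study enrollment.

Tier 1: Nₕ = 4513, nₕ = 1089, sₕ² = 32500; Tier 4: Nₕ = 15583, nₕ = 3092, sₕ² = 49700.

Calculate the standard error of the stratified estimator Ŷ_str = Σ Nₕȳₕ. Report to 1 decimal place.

Var(Ŷ_str) = Σₕ Nₕ²(1 − fₕ)sₕ²/nₕ.
Tier 1: 4513²·(1 − 1089/4513)·32500/1089 = 4.6116312 × 10^8.
Tier 4: 15583²·(1 − 3092/15583)·49700/3092 = 3.1287091 × 10^9.
Sum = 3.5898722 × 10^9.
SE = √(3.5898722 × 10^9) = 59915.5.

59915.5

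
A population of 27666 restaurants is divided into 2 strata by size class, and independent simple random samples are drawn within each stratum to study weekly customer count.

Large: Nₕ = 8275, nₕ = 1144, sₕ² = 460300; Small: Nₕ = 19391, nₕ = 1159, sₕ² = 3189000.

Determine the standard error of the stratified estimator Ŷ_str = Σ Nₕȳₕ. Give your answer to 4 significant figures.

998200

Var(Ŷ_str) = Σₕ Nₕ²(1 − fₕ)sₕ²/nₕ.
Large: 8275²·(1 − 1144/8275)·460300/1144 = 2.374288 × 10^10.
Small: 19391²·(1 − 1159/19391)·3189000/1159 = 9.7275977 × 10^11.
Sum = 9.9650265 × 10^11.
SE = √(9.9650265 × 10^11) = 998200.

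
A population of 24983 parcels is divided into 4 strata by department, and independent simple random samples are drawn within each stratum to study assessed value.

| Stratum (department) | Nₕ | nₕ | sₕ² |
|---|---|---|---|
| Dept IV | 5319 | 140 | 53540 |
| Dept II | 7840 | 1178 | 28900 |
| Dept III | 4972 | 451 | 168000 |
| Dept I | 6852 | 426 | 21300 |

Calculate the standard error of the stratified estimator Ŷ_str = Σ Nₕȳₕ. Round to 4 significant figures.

Var(Ŷ_str) = Σₕ Nₕ²(1 − fₕ)sₕ²/nₕ.
Dept IV: 5319²·(1 − 140/5319)·53540/140 = 1.0534798 × 10^10.
Dept II: 7840²·(1 − 1178/7840)·28900/1178 = 1.2813661 × 10^9.
Dept III: 4972²·(1 − 451/4972)·168000/451 = 8.3733331 × 10^9.
Dept I: 6852²·(1 − 426/6852)·21300/426 = 2.2015476 × 10^9.
Sum = 2.2391045 × 10^10.
SE = √(2.2391045 × 10^10) = 149600.

149600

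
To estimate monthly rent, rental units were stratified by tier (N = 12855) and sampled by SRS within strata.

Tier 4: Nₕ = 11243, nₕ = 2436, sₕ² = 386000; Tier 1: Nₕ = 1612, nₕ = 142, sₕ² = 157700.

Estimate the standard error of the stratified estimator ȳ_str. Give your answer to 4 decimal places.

10.5295

Var(ȳ_str) = Σₕ Wₕ²(1 − fₕ)sₕ²/nₕ with Wₕ = Nₕ/N, N = 12855.
Tier 4: Wₕ = 0.87460132; term = 0.87460132²·(1 − 0.21666815)·386000/2436 = 94.945867.
Tier 1: Wₕ = 0.12539868; term = 0.12539868²·(1 − 0.08808933)·157700/142 = 15.925078.
Sum = 110.87095.
SE = √(110.87095) = 10.5295.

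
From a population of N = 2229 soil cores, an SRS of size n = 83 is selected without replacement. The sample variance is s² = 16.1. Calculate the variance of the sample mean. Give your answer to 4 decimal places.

Under SRS without replacement, Var(ȳ) = (1 − f)·s²/n with f = n/N = 83/2229 = 0.03723643.
Var(ȳ) = (1 − 0.03723643)·16.1/83 = 0.96276357·0.1939759 = 0.18675293.

0.1868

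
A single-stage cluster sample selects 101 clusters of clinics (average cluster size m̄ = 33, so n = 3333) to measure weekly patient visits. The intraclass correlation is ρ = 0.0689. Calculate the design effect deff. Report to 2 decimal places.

3.20

deff = 1 + (33 − 1)·0.0689 = 1 + 2.2048 = 3.2048.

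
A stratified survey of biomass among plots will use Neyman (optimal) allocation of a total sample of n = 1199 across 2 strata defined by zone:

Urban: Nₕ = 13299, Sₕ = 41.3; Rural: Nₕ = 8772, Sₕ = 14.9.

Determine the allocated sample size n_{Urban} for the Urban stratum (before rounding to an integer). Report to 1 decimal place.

Neyman allocation: nₕ = n·NₕSₕ / Σⱼ NⱼSⱼ.
Σ NⱼSⱼ = 13299·41.3 + 8772·14.9 = 679951.5.
n_{Urban} = 1199·13299·41.3 / 679951.5 = 968.5.

968.5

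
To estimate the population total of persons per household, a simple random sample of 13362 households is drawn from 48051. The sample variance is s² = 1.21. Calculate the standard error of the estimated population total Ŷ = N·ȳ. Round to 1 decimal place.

Var(Ŷ) = N²·Var(ȳ) = N²·(1 − n/N)·s²/n.
f = 13362/48051 = 0.27807954; Var(ȳ) = 0.72192046·1.21/13362 = 6.5373728 × 10^-5.
Var(Ŷ) = 48051² · (6.5373728 × 10^-5) = 150941.31.
SE(Ŷ) = √(150941.31) = 388.5.

388.5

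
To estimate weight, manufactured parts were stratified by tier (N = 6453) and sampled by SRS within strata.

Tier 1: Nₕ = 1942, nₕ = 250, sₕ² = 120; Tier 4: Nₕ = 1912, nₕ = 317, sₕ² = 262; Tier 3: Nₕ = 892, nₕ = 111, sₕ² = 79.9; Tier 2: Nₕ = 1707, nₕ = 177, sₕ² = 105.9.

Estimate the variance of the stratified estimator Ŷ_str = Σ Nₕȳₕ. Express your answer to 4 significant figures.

Var(Ŷ_str) = Σₕ Nₕ²(1 − fₕ)sₕ²/nₕ.
Tier 1: 1942²·(1 − 250/1942)·120/250 = 1.5772147 × 10^6.
Tier 4: 1912²·(1 − 317/1912)·262/317 = 2.5205226 × 10^6.
Tier 3: 892²·(1 − 111/892)·79.9/111 = 501463.92.
Tier 2: 1707²·(1 − 177/1707)·105.9/177 = 1.5625994 × 10^6.
Sum = 6.1618006 × 10^6.

6.162 × 10^6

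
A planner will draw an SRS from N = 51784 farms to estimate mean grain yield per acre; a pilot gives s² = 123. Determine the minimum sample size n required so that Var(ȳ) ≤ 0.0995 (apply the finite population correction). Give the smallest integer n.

Without fpc, n₀ = s²/D = 123/0.0995 = 1236.1809.
With fpc, (1 − n/N)·s²/n ≤ D requires n ≥ n₀/(1 + n₀/N) = 1236.1809/(1 + 1236.1809/51784) = 1207.3590.
Rounding up, n = 1208.

1208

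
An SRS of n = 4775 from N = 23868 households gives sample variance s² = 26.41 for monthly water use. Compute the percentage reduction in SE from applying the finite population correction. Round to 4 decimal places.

f = n/N = 4775/23868 = 0.20005866.
SE_no-fpc = √(s²/n) = 0.074369954; SE_fpc = √((1−f)s²/n) = 0.06651607.
Ratio = √(1−f) = 0.89439440. Reduction = 100·(1 − 0.89439440) = 10.5606%.

10.5606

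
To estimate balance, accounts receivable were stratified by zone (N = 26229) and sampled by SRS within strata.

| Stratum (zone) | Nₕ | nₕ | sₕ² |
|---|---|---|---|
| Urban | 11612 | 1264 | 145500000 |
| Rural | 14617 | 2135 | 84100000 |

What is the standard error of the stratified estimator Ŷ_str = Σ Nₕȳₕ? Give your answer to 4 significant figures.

Var(Ŷ_str) = Σₕ Nₕ²(1 − fₕ)sₕ²/nₕ.
Urban: 11612²·(1 − 1264/11612)·145500000/1264 = 1.3831821 × 10^13.
Rural: 14617²·(1 − 2135/14617)·84100000/2135 = 7.1868825 × 10^12.
Sum = 2.1018704 × 10^13.
SE = √(2.1018704 × 10^13) = 4.585 × 10^6.

4.585 × 10^6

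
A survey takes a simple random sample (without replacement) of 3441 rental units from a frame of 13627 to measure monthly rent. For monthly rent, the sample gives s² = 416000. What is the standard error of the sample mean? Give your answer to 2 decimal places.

9.51

Under SRS without replacement, Var(ȳ) = (1 − f)·s²/n with f = n/N = 3441/13627 = 0.25251339.
Var(ȳ) = (1 − 0.25251339)·416000/3441 = 0.74748661·120.89509 = 90.36746.
SE(ȳ) = √(90.36746) = 9.51.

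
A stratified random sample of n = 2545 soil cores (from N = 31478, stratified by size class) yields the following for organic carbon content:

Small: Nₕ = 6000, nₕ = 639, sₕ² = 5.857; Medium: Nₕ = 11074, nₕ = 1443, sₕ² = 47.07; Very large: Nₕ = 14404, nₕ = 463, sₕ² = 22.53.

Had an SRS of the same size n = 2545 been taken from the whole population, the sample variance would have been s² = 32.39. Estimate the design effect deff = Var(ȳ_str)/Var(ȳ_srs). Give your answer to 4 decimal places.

1.1686

Var(ȳ_str) = Σ Wₕ²(1−fₕ)sₕ²/nₕ with Wₕ = Nₕ/31478:
  Small: (6000/31478)²·(1−639/6000)·5.857/639 = 2.9754809 × 10^-4
  Medium: (11074/31478)²·(1−1443/11074)·47.07/1443 = 0.0035110702
  Very large: (14404/31478)²·(1−463/14404)·22.53/463 = 0.0098615
  → Var(ȳ_str) = 0.013670118.
Var(ȳ_srs) = (1 − 2545/31478)·32.39/2545 = 0.011697943.
deff = 0.013670118 / 0.011697943 = 1.1686.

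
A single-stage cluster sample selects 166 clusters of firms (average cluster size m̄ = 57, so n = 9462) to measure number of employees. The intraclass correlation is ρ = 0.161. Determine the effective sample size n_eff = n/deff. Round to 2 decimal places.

deff = 1 + (57 − 1)·0.161 = 1 + 9.016 = 10.016.
n_eff = 9462 / 10.016 = 944.69.

944.69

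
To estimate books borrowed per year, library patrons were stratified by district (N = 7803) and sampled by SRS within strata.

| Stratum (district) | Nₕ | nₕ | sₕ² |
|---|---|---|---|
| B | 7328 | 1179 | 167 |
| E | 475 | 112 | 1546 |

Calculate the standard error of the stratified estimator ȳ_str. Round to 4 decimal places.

0.3794

Var(ȳ_str) = Σₕ Wₕ²(1 − fₕ)sₕ²/nₕ with Wₕ = Nₕ/N, N = 7803.
B: Wₕ = 0.93912598; term = 0.93912598²·(1 − 0.16088974)·167/1179 = 0.10482609.
E: Wₕ = 0.06087402; term = 0.06087402²·(1 − 0.23578947)·1546/112 = 0.039090254.
Sum = 0.14391634.
SE = √(0.14391634) = 0.3794.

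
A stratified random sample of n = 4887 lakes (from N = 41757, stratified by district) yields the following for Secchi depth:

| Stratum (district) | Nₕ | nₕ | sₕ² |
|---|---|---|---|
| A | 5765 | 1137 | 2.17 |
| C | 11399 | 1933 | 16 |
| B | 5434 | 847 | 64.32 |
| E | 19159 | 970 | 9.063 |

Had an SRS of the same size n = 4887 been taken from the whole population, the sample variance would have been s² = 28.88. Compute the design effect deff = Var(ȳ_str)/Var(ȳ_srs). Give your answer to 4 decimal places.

0.6697

Var(ȳ_str) = Σ Wₕ²(1−fₕ)sₕ²/nₕ with Wₕ = Nₕ/41757:
  A: (5765/41757)²·(1−1137/5765)·2.17/1137 = 2.9203396 × 10^-5
  C: (11399/41757)²·(1−1933/11399)·16/1933 = 5.122274 × 10^-4
  B: (5434/41757)²·(1−847/5434)·64.32/847 = 0.0010855565
  E: (19159/41757)²·(1−970/19159)·9.063/970 = 0.0018673397
  → Var(ȳ_str) = 0.003494327.
Var(ȳ_srs) = (1 − 4887/41757)·28.88/4887 = 0.0052179354.
deff = 0.003494327 / 0.0052179354 = 0.6697.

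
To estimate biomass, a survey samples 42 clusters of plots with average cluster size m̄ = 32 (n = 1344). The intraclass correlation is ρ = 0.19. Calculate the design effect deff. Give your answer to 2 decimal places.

6.89

deff = 1 + (32 − 1)·0.19 = 1 + 5.89 = 6.89.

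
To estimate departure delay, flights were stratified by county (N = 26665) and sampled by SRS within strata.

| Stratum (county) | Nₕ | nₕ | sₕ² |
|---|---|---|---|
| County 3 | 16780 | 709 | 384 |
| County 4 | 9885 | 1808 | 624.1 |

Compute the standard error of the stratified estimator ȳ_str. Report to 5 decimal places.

0.49414

Var(ȳ_str) = Σₕ Wₕ²(1 − fₕ)sₕ²/nₕ with Wₕ = Nₕ/N, N = 26665.
County 3: Wₕ = 0.62928933; term = 0.62928933²·(1 − 0.04225268)·384/709 = 0.20541714.
County 4: Wₕ = 0.37071067; term = 0.37071067²·(1 − 0.18290339)·624.1/1808 = 0.038761389.
Sum = 0.24417853.
SE = √(0.24417853) = 0.49414.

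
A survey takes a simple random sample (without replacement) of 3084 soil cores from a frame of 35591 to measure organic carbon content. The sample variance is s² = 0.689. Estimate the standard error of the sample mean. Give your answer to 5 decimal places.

0.01428

Under SRS without replacement, Var(ȳ) = (1 − f)·s²/n with f = n/N = 3084/35591 = 0.08665112.
Var(ȳ) = (1 − 0.08665112)·0.689/3084 = 0.91334888·2.2341115 × 10^-4 = 2.0405233 × 10^-4.
SE(ȳ) = √(2.0405233 × 10^-4) = 0.01428.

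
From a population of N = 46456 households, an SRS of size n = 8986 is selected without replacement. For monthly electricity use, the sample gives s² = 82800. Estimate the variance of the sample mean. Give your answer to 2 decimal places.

7.43

Under SRS without replacement, Var(ȳ) = (1 − f)·s²/n with f = n/N = 8986/46456 = 0.19343034.
Var(ȳ) = (1 − 0.19343034)·82800/8986 = 0.80656966·9.2143334 = 7.4320017.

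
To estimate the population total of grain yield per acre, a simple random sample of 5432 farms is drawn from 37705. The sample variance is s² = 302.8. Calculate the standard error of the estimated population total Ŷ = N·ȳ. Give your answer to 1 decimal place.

Var(Ŷ) = N²·Var(ȳ) = N²·(1 − n/N)·s²/n.
f = 5432/37705 = 0.14406577; Var(ȳ) = 0.85593423·302.8/5432 = 0.047712976.
Var(Ŷ) = 37705² · 0.047712976 = 6.7831965 × 10^7.
SE(Ŷ) = √(6.7831965 × 10^7) = 8236.0.

8236.0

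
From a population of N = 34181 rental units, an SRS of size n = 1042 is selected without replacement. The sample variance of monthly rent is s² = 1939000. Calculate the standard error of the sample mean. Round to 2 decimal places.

Under SRS without replacement, Var(ȳ) = (1 − f)·s²/n with f = n/N = 1042/34181 = 0.03048477.
Var(ȳ) = (1 − 0.03048477)·1939000/1042 = 0.96951523·1860.8445 = 1804.1171.
SE(ȳ) = √(1804.1171) = 42.47.

42.47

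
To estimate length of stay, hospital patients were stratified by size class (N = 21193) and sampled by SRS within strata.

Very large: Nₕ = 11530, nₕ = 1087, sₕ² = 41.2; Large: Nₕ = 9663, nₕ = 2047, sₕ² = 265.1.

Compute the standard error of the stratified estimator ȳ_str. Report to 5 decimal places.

0.17715

Var(ȳ_str) = Σₕ Wₕ²(1 − fₕ)sₕ²/nₕ with Wₕ = Nₕ/N, N = 21193.
Very large: Wₕ = 0.54404756; term = 0.54404756²·(1 − 0.09427580)·41.2/1087 = 0.010161022.
Large: Wₕ = 0.45595244; term = 0.45595244²·(1 − 0.21183897)·265.1/2047 = 0.021220027.
Sum = 0.031381049.
SE = √(0.031381049) = 0.17715.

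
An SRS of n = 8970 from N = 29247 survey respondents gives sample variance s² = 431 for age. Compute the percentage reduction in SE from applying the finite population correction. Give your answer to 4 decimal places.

f = n/N = 8970/29247 = 0.30669812.
SE_no-fpc = √(s²/n) = 0.21920094; SE_fpc = √((1−f)s²/n) = 0.18251712.
Ratio = √(1−f) = 0.83264751. Reduction = 100·(1 − 0.83264751) = 16.7352%.

16.7352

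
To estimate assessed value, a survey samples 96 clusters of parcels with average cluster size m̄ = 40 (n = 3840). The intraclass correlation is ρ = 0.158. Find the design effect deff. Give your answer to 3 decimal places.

7.162

deff = 1 + (40 − 1)·0.158 = 1 + 6.162 = 7.162.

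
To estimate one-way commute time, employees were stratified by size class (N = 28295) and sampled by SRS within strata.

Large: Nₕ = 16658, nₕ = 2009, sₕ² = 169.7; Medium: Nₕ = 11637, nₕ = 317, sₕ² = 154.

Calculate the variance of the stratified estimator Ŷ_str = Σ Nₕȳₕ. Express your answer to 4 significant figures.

Var(Ŷ_str) = Σₕ Nₕ²(1 − fₕ)sₕ²/nₕ.
Large: 16658²·(1 − 2009/16658)·169.7/2009 = 2.0612598 × 10^7.
Medium: 11637²·(1 − 317/11637)·154/317 = 6.3995424 × 10^7.
Sum = 8.4608022 × 10^7.

8.461 × 10^7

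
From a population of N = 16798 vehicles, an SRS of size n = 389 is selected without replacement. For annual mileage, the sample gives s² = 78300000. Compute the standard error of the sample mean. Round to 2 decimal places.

Under SRS without replacement, Var(ȳ) = (1 − f)·s²/n with f = n/N = 389/16798 = 0.02315752.
Var(ȳ) = (1 − 0.02315752)·78300000/389 = 0.97684248·201285.35 = 196624.08.
SE(ȳ) = √(196624.08) = 443.42.

443.42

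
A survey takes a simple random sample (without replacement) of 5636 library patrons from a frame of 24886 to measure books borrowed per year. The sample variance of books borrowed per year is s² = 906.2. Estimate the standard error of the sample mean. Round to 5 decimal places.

0.35267

Under SRS without replacement, Var(ȳ) = (1 − f)·s²/n with f = n/N = 5636/24886 = 0.22647272.
Var(ȳ) = (1 − 0.22647272)·906.2/5636 = 0.77352728·0.16078779 = 0.12437374.
SE(ȳ) = √(0.12437374) = 0.35267.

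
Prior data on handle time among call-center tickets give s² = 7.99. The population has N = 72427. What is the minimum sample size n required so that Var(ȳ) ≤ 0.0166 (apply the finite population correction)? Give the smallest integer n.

479

Without fpc, n₀ = s²/D = 7.99/0.0166 = 481.3253.
With fpc, (1 − n/N)·s²/n ≤ D requires n ≥ n₀/(1 + n₀/N) = 481.3253/(1 + 481.3253/72427) = 478.1477.
Rounding up, n = 479.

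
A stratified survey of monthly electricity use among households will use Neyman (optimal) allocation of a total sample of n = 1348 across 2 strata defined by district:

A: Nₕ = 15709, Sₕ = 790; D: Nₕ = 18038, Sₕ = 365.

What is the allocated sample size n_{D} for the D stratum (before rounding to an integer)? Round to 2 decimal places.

467.26

Neyman allocation: nₕ = n·NₕSₕ / Σⱼ NⱼSⱼ.
Σ NⱼSⱼ = 15709·790 + 18038·365 = 1.899398 × 10^7.
n_{D} = 1348·18038·365 / (1.899398 × 10^7) = 467.26.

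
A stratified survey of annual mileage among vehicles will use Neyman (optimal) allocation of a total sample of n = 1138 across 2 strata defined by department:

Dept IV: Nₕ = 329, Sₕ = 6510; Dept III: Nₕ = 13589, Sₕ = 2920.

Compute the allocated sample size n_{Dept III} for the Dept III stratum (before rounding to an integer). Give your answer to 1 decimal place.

1079.7

Neyman allocation: nₕ = n·NₕSₕ / Σⱼ NⱼSⱼ.
Σ NⱼSⱼ = 329·6510 + 13589·2920 = 4.182167 × 10^7.
n_{Dept III} = 1138·13589·2920 / (4.182167 × 10^7) = 1079.7.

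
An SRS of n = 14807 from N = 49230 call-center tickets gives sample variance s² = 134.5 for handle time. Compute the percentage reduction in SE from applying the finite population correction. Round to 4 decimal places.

16.3801

f = n/N = 14807/49230 = 0.30077189.
SE_no-fpc = √(s²/n) = 0.095307615; SE_fpc = √((1−f)s²/n) = 0.079696095.
Ratio = √(1−f) = 0.83619861. Reduction = 100·(1 − 0.83619861) = 16.3801%.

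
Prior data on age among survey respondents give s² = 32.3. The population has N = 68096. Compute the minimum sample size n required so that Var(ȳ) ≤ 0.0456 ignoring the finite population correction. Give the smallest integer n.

Without fpc, n₀ = s²/D = 32.3/0.0456 = 708.3333.
Rounding up, n = 709.

709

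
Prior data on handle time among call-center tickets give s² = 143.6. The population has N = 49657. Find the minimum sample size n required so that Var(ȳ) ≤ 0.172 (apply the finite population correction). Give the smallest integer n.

Without fpc, n₀ = s²/D = 143.6/0.172 = 834.8837.
With fpc, (1 − n/N)·s²/n ≤ D requires n ≥ n₀/(1 + n₀/N) = 834.8837/(1 + 834.8837/49657) = 821.0789.
Rounding up, n = 822.

822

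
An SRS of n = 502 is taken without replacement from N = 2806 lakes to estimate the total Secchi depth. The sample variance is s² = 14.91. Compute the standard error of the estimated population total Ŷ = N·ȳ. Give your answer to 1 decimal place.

438.2

Var(Ŷ) = N²·Var(ȳ) = N²·(1 − n/N)·s²/n.
f = 502/2806 = 0.17890235; Var(ȳ) = 0.82109765·14.91/502 = 0.024387582.
Var(Ŷ) = 2806² · 0.024387582 = 192018.94.
SE(Ŷ) = √(192018.94) = 438.2.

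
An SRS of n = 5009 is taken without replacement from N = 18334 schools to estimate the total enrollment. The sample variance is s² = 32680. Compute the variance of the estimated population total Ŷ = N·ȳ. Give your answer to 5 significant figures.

1.5939 × 10^9

Var(Ŷ) = N²·Var(ȳ) = N²·(1 − n/N)·s²/n.
f = 5009/18334 = 0.27320825; Var(ȳ) = 0.72679175·32680/5009 = 4.7417757.
Var(Ŷ) = 18334² · 4.7417757 = 1.5938794 × 10^9.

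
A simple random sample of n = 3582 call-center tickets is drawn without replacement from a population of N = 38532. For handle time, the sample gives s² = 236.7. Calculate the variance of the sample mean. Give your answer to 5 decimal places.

0.05994

Under SRS without replacement, Var(ȳ) = (1 − f)·s²/n with f = n/N = 3582/38532 = 0.09296169.
Var(ȳ) = (1 − 0.09296169)·236.7/3582 = 0.90703831·0.066080402 = 0.059937456.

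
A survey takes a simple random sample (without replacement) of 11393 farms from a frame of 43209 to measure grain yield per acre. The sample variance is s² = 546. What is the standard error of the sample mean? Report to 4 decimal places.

Under SRS without replacement, Var(ȳ) = (1 − f)·s²/n with f = n/N = 11393/43209 = 0.26367192.
Var(ȳ) = (1 − 0.26367192)·546/11393 = 0.73632808·0.047924164 = 0.035287908.
SE(ȳ) = √(0.035287908) = 0.1879.

0.1879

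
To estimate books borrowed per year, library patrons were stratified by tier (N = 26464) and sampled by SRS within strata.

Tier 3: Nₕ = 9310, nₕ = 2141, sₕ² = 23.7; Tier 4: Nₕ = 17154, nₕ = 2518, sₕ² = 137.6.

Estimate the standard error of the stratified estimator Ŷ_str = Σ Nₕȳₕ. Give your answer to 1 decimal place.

Var(Ŷ_str) = Σₕ Nₕ²(1 − fₕ)sₕ²/nₕ.
Tier 3: 9310²·(1 − 2141/9310)·23.7/2141 = 738822.21.
Tier 4: 17154²·(1 − 2518/17154)·137.6/2518 = 1.3719886 × 10^7.
Sum = 1.4458708 × 10^7.
SE = √(1.4458708 × 10^7) = 3802.5.

3802.5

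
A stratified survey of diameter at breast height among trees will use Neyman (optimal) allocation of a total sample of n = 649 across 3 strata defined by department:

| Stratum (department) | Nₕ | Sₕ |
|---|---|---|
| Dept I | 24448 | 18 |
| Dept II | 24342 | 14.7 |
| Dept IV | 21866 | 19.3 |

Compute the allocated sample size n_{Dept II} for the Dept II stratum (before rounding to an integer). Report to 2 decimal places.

190.37

Neyman allocation: nₕ = n·NₕSₕ / Σⱼ NⱼSⱼ.
Σ NⱼSⱼ = 24448·18 + 24342·14.7 + 21866·19.3 = 1.2199052 × 10^6.
n_{Dept II} = 649·24342·14.7 / (1.2199052 × 10^6) = 190.37.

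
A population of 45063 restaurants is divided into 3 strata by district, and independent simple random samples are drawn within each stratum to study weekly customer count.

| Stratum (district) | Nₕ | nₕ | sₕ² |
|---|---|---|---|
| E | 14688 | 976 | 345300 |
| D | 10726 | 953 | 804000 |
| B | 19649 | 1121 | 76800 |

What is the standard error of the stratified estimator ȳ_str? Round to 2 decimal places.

9.54

Var(ȳ_str) = Σₕ Wₕ²(1 − fₕ)sₕ²/nₕ with Wₕ = Nₕ/N, N = 45063.
E: Wₕ = 0.32594368; term = 0.32594368²·(1 − 0.06644880)·345300/976 = 35.088922.
D: Wₕ = 0.23802232; term = 0.23802232²·(1 − 0.08884952)·804000/953 = 43.550048.
B: Wₕ = 0.43603400; term = 0.43603400²·(1 − 0.05705125)·76800/1121 = 12.282433.
Sum = 90.921403.
SE = √(90.921403) = 9.54.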